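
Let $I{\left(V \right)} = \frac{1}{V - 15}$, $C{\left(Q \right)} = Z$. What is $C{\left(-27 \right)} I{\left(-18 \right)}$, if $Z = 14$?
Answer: $- \frac{14}{33} \approx -0.42424$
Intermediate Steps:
$C{\left(Q \right)} = 14$
$I{\left(V \right)} = \frac{1}{-15 + V}$
$C{\left(-27 \right)} I{\left(-18 \right)} = \frac{14}{-15 - 18} = \frac{14}{-33} = 14 \left(- \frac{1}{33}\right) = - \frac{14}{33}$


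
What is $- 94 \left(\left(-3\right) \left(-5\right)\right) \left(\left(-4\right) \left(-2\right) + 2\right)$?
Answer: $-14100$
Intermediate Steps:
$- 94 \left(\left(-3\right) \left(-5\right)\right) \left(\left(-4\right) \left(-2\right) + 2\right) = \left(-94\right) 15 \left(8 + 2\right) = \left(-1410\right) 10 = -14100$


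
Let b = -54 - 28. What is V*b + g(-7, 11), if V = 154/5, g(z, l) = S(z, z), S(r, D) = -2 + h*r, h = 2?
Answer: -12708/5 ≈ -2541.6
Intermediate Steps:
S(r, D) = -2 + 2*r
g(z, l) = -2 + 2*z
b = -82
V = 154/5 (V = 154*(⅕) = 154/5 ≈ 30.800)
V*b + g(-7, 11) = (154/5)*(-82) + (-2 + 2*(-7)) = -12628/5 + (-2 - 14) = -12628/5 - 16 = -12708/5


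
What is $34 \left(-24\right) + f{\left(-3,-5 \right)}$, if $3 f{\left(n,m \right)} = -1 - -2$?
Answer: $- \frac{2447}{3} \approx -815.67$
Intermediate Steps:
$f{\left(n,m \right)} = \frac{1}{3}$ ($f{\left(n,m \right)} = \frac{-1 - -2}{3} = \frac{-1 + 2}{3} = \frac{1}{3} \cdot 1 = \frac{1}{3}$)
$34 \left(-24\right) + f{\left(-3,-5 \right)} = 34 \left(-24\right) + \frac{1}{3} = -816 + \frac{1}{3} = - \frac{2447}{3}$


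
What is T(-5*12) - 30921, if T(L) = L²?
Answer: -27321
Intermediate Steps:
T(-5*12) - 30921 = (-5*12)² - 30921 = (-60)² - 30921 = 3600 - 30921 = -27321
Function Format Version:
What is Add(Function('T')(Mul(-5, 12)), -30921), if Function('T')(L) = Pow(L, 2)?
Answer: -27321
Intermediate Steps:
Add(Function('T')(Mul(-5, 12)), -30921) = Add(Pow(Mul(-5, 12), 2), -30921) = Add(Pow(-60, 2), -30921) = Add(3600, -30921) = -27321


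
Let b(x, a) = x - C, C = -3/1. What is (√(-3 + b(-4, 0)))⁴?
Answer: 16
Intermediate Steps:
C = -3 (C = -3*1 = -3)
b(x, a) = 3 + x (b(x, a) = x - 1*(-3) = x + 3 = 3 + x)
(√(-3 + b(-4, 0)))⁴ = (√(-3 + (3 - 4)))⁴ = (√(-3 - 1))⁴ = (√(-4))⁴ = (2*I)⁴ = 16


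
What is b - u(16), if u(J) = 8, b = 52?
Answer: 44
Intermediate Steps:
b - u(16) = 52 - 1*8 = 52 - 8 = 44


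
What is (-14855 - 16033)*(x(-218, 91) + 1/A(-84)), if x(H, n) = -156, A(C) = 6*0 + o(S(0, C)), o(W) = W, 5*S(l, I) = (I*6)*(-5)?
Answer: 33729267/7 ≈ 4.8185e+6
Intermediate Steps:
S(l, I) = -6*I (S(l, I) = ((I*6)*(-5))/5 = ((6*I)*(-5))/5 = (-30*I)/5 = -6*I)
A(C) = -6*C (A(C) = 6*0 - 6*C = 0 - 6*C = -6*C)
(-14855 - 16033)*(x(-218, 91) + 1/A(-84)) = (-14855 - 16033)*(-156 + 1/(-6*(-84))) = -30888*(-156 + 1/504) = -30888*(-78623/504) = 33729267/7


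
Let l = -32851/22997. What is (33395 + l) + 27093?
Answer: 107000745/1769 ≈ 60487.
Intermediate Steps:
l = -2527/1769 (l = -32851*1/22997 = -2527/1769 ≈ -1.4285)
(33395 + l) + 27093 = (33395 - 2527/1769) + 27093 = 59073228/1769 + 27093 = 107000745/1769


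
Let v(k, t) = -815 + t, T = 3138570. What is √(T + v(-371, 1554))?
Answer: √3139309 ≈ 1771.8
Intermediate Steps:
√(T + v(-371, 1554)) = √(3138570 + (-815 + 1554)) = √(3138570 + 739) = √3139309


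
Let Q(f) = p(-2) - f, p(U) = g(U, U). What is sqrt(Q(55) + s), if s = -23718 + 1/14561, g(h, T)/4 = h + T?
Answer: 2*I*sqrt(1260952123827)/14561 ≈ 154.24*I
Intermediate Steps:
g(h, T) = 4*T + 4*h (g(h, T) = 4*(h + T) = 4*(T + h) = 4*T + 4*h)
p(U) = 8*U (p(U) = 4*U + 4*U = 8*U)
Q(f) = -16 - f (Q(f) = 8*(-2) - f = -16 - f)
s = -345357797/14561 (s = -23718 + 1/14561 = -345357797/14561 ≈ -23718.)
sqrt(Q(55) + s) = sqrt((-16 - 1*55) - 345357797/14561) = sqrt((-16 - 55) - 345357797/14561) = sqrt(-71 - 345357797/14561) = sqrt(-346391628/14561) = 2*I*sqrt(1260952123827)/14561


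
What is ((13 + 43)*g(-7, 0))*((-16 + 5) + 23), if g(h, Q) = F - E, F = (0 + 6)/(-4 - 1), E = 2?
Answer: -10752/5 ≈ -2150.4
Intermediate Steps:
F = -6/5 (F = 6/(-5) = 6*(-⅕) = -6/5 ≈ -1.2000)
g(h, Q) = -16/5 (g(h, Q) = -6/5 - 1*2 = -6/5 - 2 = -16/5)
((13 + 43)*g(-7, 0))*((-16 + 5) + 23) = ((13 + 43)*(-16/5))*((-16 + 5) + 23) = (56*(-16/5))*(-11 + 23) = -896/5*12 = -10752/5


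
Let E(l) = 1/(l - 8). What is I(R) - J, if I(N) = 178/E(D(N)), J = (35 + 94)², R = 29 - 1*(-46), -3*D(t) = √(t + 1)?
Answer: -18065 - 356*√19/3 ≈ -18582.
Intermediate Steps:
D(t) = -√(1 + t)/3 (D(t) = -√(t + 1)/3 = -√(1 + t)/3)
E(l) = 1/(-8 + l)
R = 75 (R = 29 + 46 = 75)
J = 16641 (J = 129² = 16641)
I(N) = -1424 - 178*√(1 + N)/3 (I(N) = 178/(1/(-8 - √(1 + N)/3)) = 178*(-8 - √(1 + N)/3) = -1424 - 178*√(1 + N)/3)
I(R) - J = (-1424 - 178*√(1 + 75)/3) - 1*16641 = (-1424 - 356*√19/3) - 16641 = -18065 - 356*√19/3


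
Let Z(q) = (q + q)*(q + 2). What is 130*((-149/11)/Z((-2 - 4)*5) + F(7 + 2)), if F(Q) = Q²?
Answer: 19457503/1848 ≈ 10529.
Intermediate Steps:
Z(q) = 2*q*(2 + q) (Z(q) = (2*q)*(2 + q) = 2*q*(2 + q))
130*((-149/11)/Z((-2 - 4)*5) + F(7 + 2)) = 130*((-149/11)/((2*((-2 - 4)*5)*(2 + (-2 - 4)*5))) + (7 + 2)²) = 130*((-149*1/11)/((2*(-6*5)*(2 - 6*5))) + 9²) = 130*(-149*(-1/(60*(2 - 30)))/11 + 81) = 130*(-149/(11*(2*(-30)*(-28))) + 81) = 130*(-149/11/1680 + 81) = 130*(-149/11*1/1680 + 81) = 130*(-149/18480 + 81) = 130*(1496731/18480) = 19457503/1848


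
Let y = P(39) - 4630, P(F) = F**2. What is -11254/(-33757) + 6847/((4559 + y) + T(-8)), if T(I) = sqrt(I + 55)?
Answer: 358805565612/70972505921 - 6847*sqrt(47)/2102453 ≈ 5.0332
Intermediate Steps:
T(I) = sqrt(55 + I)
y = -3109 (y = 39**2 - 4630 = 1521 - 4630 = -3109)
-11254/(-33757) + 6847/((4559 + y) + T(-8)) = -11254/(-33757) + 6847/((4559 - 3109) + sqrt(55 - 8)) = -11254*(-1/33757) + 6847/(1450 + sqrt(47)) = 11254/33757 + 6847/(1450 + sqrt(47))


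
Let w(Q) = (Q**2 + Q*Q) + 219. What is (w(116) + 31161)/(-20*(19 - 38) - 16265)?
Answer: -58292/15885 ≈ -3.6696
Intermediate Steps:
w(Q) = 219 + 2*Q**2 (w(Q) = (Q**2 + Q**2) + 219 = 2*Q**2 + 219 = 219 + 2*Q**2)
(w(116) + 31161)/(-20*(19 - 38) - 16265) = ((219 + 2*116**2) + 31161)/(-20*(19 - 38) - 16265) = ((219 + 2*13456) + 31161)/(-20*(-19) - 16265) = ((219 + 26912) + 31161)/(380 - 16265) = (27131 + 31161)/(-15885) = 58292*(-1/15885) = -58292/15885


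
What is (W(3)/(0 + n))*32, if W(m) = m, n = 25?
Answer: 96/25 ≈ 3.8400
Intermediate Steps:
(W(3)/(0 + n))*32 = (3/(0 + 25))*32 = (3/25)*32 = 96/25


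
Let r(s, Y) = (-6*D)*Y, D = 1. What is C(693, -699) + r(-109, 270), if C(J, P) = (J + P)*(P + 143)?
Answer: 1716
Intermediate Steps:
r(s, Y) = -6*Y (r(s, Y) = (-6*1)*Y = -6*Y)
C(J, P) = (143 + P)*(J + P) (C(J, P) = (J + P)*(143 + P) = (143 + P)*(J + P))
C(693, -699) + r(-109, 270) = ((-699)² + 143*693 + 143*(-699) + 693*(-699)) - 6*270 = (488601 + 99099 - 99957 - 484407) - 1620 = 3336 - 1620 = 1716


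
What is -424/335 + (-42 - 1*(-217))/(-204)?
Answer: -145121/68340 ≈ -2.1235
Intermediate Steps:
-424/335 + (-42 - 1*(-217))/(-204) = -424*1/335 + (-42 + 217)*(-1/204) = -424/335 + 175*(-1/204) = -424/335 - 175/204 = -145121/68340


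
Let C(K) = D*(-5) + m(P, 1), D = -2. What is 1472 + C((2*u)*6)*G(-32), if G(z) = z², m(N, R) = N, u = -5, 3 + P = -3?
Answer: 5568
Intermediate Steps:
P = -6 (P = -3 - 3 = -6)
C(K) = 4 (C(K) = -2*(-5) - 6 = 10 - 6 = 4)
1472 + C((2*u)*6)*G(-32) = 1472 + 4*(-32)² = 1472 + 4*1024 = 1472 + 4096 = 5568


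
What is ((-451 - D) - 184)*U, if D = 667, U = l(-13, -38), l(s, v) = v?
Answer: 49476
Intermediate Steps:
U = -38
((-451 - D) - 184)*U = ((-451 - 1*667) - 184)*(-38) = ((-451 - 667) - 184)*(-38) = (-1118 - 184)*(-38) = -1302*(-38) = 49476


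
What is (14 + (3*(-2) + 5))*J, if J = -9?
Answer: -117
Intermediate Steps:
(14 + (3*(-2) + 5))*J = (14 + (3*(-2) + 5))*(-9) = (14 + (-6 + 5))*(-9) = (14 - 1)*(-9) = 13*(-9) = -117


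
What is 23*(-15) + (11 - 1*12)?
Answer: -346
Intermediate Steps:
23*(-15) + (11 - 1*12) = -345 + (11 - 12) = -345 - 1 = -346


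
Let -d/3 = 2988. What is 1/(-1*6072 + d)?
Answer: -1/15036 ≈ -6.6507e-5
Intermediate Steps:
d = -8964 (d = -3*2988 = -8964)
1/(-1*6072 + d) = 1/(-1*6072 - 8964) = 1/(-6072 - 8964) = 1/(-15036) = -1/15036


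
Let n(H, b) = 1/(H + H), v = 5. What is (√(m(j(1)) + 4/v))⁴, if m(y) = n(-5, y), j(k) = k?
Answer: 49/100 ≈ 0.49000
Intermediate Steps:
n(H, b) = 1/(2*H)
m(y) = -⅒ (m(y) = (½)/(-5) = (½)*(-⅕) = -⅒)
(√(m(j(1)) + 4/v))⁴ = (√(-⅒ + 4/5))⁴ = (√(-⅒ + 4*(⅕)))⁴ = (√(-⅒ + ⅘))⁴ = (√(7/10))⁴ = (√70/10)⁴ = 49/100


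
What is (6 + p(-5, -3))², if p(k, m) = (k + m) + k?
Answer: 49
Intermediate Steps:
p(k, m) = m + 2*k
(6 + p(-5, -3))² = (6 + (-3 + 2*(-5)))² = (6 + (-3 - 10))² = (6 - 13)² = (-7)² = 49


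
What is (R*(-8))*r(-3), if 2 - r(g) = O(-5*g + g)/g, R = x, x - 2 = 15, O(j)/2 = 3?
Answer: -544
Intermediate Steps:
O(j) = 6 (O(j) = 2*3 = 6)
x = 17 (x = 2 + 15 = 17)
R = 17
r(g) = 2 - 6/g
(R*(-8))*r(-3) = (17*(-8))*(2 - 6/(-3)) = -136*(2 - 6*(-1/3)) = -136*(2 + 2) = -136*4 = -544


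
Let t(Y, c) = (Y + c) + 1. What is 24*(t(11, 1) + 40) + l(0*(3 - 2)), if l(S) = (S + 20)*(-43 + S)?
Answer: 412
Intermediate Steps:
t(Y, c) = 1 + Y + c
l(S) = (-43 + S)*(20 + S) (l(S) = (20 + S)*(-43 + S) = (-43 + S)*(20 + S))
24*(t(11, 1) + 40) + l(0*(3 - 2)) = 24*((1 + 11 + 1) + 40) + (-860 + (0*(3 - 2))² - 0*(3 - 2)) = 24*(13 + 40) + (-860 + (0*1)² - 0) = 24*53 + (-860 + 0² - 23*0) = 1272 + (-860 + 0 + 0) = 1272 - 860 = 412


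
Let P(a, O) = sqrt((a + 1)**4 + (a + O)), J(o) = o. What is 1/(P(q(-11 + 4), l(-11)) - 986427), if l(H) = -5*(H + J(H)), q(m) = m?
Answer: -986427/973038224930 - sqrt(1399)/973038224930 ≈ -1.0138e-6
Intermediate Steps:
l(H) = -10*H (l(H) = -5*(H + H) = -10*H)
P(a, O) = sqrt(O + a + (1 + a)**4) (P(a, O) = sqrt((1 + a)**4 + (O + a)) = sqrt(O + a + (1 + a)**4))
1/(P(q(-11 + 4), l(-11)) - 986427) = 1/(sqrt(-10*(-11) + (-11 + 4) + (1 + (-11 + 4))**4) - 986427) = 1/(sqrt(110 - 7 + (1 - 7)**4) - 986427) = 1/(sqrt(110 - 7 + (-6)**4) - 986427) = 1/(sqrt(110 - 7 + 1296) - 986427) = 1/(sqrt(1399) - 986427) = 1/(-986427 + sqrt(1399))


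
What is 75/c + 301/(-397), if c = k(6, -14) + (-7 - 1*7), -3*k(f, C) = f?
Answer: -34591/6352 ≈ -5.4457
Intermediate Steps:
k(f, C) = -f/3
c = -16 (c = -1/3*6 + (-7 - 1*7) = -2 + (-7 - 7) = -2 - 14 = -16)
75/c + 301/(-397) = 75/(-16) + 301/(-397) = 75*(-1/16) + 301*(-1/397) = -75/16 - 301/397 = -34591/6352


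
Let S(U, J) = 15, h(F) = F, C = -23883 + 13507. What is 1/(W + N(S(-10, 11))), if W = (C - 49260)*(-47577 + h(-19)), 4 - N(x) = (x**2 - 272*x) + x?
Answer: 1/2838438900 ≈ 3.5231e-10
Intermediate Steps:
C = -10376
N(x) = 4 - x**2 + 271*x (N(x) = 4 - ((x**2 - 272*x) + x) = 4 - (x**2 - 271*x) = 4 + (-x**2 + 271*x) = 4 - x**2 + 271*x)
W = 2838435056 (W = (-10376 - 49260)*(-47577 - 19) = -59636*(-47596) = 2838435056)
1/(W + N(S(-10, 11))) = 1/(2838435056 + (4 - 1*15**2 + 271*15)) = 1/(2838435056 + (4 - 1*225 + 4065)) = 1/(2838435056 + (4 - 225 + 4065)) = 1/(2838435056 + 3844) = 1/2838438900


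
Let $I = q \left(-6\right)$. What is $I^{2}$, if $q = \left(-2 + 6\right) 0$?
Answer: $0$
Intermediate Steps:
$q = 0$ ($q = 4 \cdot 0 = 0$)
$I = 0$ ($I = 0 \left(-6\right) = 0$)
$I^{2} = 0^{2} = 0$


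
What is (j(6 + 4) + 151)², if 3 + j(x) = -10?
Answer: 19044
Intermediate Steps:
j(x) = -13 (j(x) = -3 - 10 = -13)
(j(6 + 4) + 151)² = (-13 + 151)² = 138² = 19044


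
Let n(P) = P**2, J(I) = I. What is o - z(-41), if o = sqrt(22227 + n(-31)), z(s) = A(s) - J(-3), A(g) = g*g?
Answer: -1684 + 2*sqrt(5797) ≈ -1531.7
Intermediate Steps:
A(g) = g**2
z(s) = 3 + s**2 (z(s) = s**2 - 1*(-3) = s**2 + 3 = 3 + s**2)
o = 2*sqrt(5797) (o = sqrt(22227 + (-31)**2) = sqrt(22227 + 961) = sqrt(23188) = 2*sqrt(5797) ≈ 152.28)
o - z(-41) = 2*sqrt(5797) - (3 + (-41)**2) = 2*sqrt(5797) - (3 + 1681) = 2*sqrt(5797) - 1*1684 = 2*sqrt(5797) - 1684 = -1684 + 2*sqrt(5797)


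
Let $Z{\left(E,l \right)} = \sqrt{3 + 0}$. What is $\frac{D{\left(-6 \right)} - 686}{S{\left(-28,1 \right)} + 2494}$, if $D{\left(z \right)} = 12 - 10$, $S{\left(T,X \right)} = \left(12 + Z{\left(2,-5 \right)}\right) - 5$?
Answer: $- \frac{855342}{3127499} + \frac{342 \sqrt{3}}{3127499} \approx -0.2733$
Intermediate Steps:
$Z{\left(E,l \right)} = \sqrt{3}$
$S{\left(T,X \right)} = 7 + \sqrt{3}$ ($S{\left(T,X \right)} = \left(12 + \sqrt{3}\right) - 5 = 7 + \sqrt{3}$)
$D{\left(z \right)} = 2$ ($D{\left(z \right)} = 12 - 10 = 2$)
$\frac{D{\left(-6 \right)} - 686}{S{\left(-28,1 \right)} + 2494} = \frac{2 - 686}{\left(7 + \sqrt{3}\right) + 2494} = - \frac{684}{2501 + \sqrt{3}}$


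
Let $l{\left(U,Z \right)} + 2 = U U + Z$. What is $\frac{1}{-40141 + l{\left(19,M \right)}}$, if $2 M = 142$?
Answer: $- \frac{1}{39711} \approx -2.5182 \cdot 10^{-5}$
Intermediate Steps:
$M = 71$ ($M = \frac{1}{2} \cdot 142 = 71$)
$l{\left(U,Z \right)} = -2 + Z + U^{2}$ ($l{\left(U,Z \right)} = -2 + \left(U U + Z\right) = -2 + \left(U^{2} + Z\right) = -2 + \left(Z + U^{2}\right) = -2 + Z + U^{2}$)
$\frac{1}{-40141 + l{\left(19,M \right)}} = \frac{1}{-40141 + \left(-2 + 71 + 19^{2}\right)} = \frac{1}{-40141 + \left(-2 + 71 + 361\right)} = \frac{1}{-40141 + 430} = \frac{1}{-39711} = - \frac{1}{39711}$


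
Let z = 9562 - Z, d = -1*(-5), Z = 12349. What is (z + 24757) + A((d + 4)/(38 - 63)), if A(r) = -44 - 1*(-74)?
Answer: 22000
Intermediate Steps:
d = 5
A(r) = 30 (A(r) = -44 + 74 = 30)
z = -2787 (z = 9562 - 1*12349 = 9562 - 12349 = -2787)
(z + 24757) + A((d + 4)/(38 - 63)) = (-2787 + 24757) + 30 = 21970 + 30 = 22000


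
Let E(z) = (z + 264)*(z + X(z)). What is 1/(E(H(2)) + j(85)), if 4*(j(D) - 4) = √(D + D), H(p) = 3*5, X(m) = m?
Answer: 66992/560990923 - 2*√170/560990923 ≈ 0.00011937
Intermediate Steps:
H(p) = 15
E(z) = 2*z*(264 + z) (E(z) = (z + 264)*(z + z) = (264 + z)*(2*z) = 2*z*(264 + z))
j(D) = 4 + √2*√D/4 (j(D) = 4 + √(D + D)/4 = 4 + √(2*D)/4 = 4 + (√2*√D)/4 = 4 + √2*√D/4)
1/(E(H(2)) + j(85)) = 1/(2*15*(264 + 15) + (4 + √2*√85/4)) = 1/(2*15*279 + (4 + √170/4)) = 1/(8370 + (4 + √170/4)) = 1/(8374 + √170/4)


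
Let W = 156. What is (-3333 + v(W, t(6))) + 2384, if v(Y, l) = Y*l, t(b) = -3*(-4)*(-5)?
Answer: -10309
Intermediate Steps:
t(b) = -60 (t(b) = 12*(-5) = -60)
(-3333 + v(W, t(6))) + 2384 = (-3333 + 156*(-60)) + 2384 = (-3333 - 9360) + 2384 = -12693 + 2384 = -10309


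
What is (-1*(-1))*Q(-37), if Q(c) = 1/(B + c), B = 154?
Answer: 1/117 ≈ 0.0085470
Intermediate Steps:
Q(c) = 1/(154 + c)
(-1*(-1))*Q(-37) = (-1*(-1))/(154 - 37) = 1/117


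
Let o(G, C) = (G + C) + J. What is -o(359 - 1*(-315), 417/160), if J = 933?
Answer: -257537/160 ≈ -1609.6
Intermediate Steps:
o(G, C) = 933 + C + G (o(G, C) = (G + C) + 933 = (C + G) + 933 = 933 + C + G)
-o(359 - 1*(-315), 417/160) = -(933 + 417/160 + (359 - 1*(-315))) = -(933 + 417*(1/160) + (359 + 315)) = -(933 + 417/160 + 674) = -1*257537/160 = -257537/160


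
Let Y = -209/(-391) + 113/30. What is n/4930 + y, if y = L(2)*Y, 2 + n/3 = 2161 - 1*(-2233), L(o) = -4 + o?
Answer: -201713/34017 ≈ -5.9298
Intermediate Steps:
Y = 50453/11730 (Y = -209*(-1/391) + 113*(1/30) = 209/391 + 113/30 = 50453/11730 ≈ 4.3012)
n = 13176 (n = -6 + 3*(2161 - 1*(-2233)) = -6 + 3*(2161 + 2233) = -6 + 3*4394 = -6 + 13182 = 13176)
y = -50453/5865 (y = (-4 + 2)*(50453/11730) = -2*50453/11730 = -50453/5865 ≈ -8.6024)
n/4930 + y = 13176/4930 - 50453/5865 = 13176*(1/4930) - 50453/5865 = 6588/2465 - 50453/5865 = -201713/34017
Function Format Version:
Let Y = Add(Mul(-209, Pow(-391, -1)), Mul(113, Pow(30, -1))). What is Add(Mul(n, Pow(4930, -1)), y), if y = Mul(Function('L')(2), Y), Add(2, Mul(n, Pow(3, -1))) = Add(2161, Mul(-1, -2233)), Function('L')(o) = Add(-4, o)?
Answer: Rational(-201713, 34017) ≈ -5.9298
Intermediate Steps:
Y = Rational(50453, 11730) (Y = Add(Mul(-209, Rational(-1, 391)), Mul(113, Rational(1, 30))) = Add(Rational(209, 391), Rational(113, 30)) = Rational(50453, 11730) ≈ 4.3012)
n = 13176 (n = Add(-6, Mul(3, Add(2161, Mul(-1, -2233)))) = Add(-6, Mul(3, Add(2161, 2233))) = Add(-6, Mul(3, 4394)) = Add(-6, 13182) = 13176)
y = Rational(-50453, 5865) (y = Mul(Add(-4, 2), Rational(50453, 11730)) = Mul(-2, Rational(50453, 11730)) = Rational(-50453, 5865) ≈ -8.6024)
Add(Mul(n, Pow(4930, -1)), y) = Add(Mul(13176, Pow(4930, -1)), Rational(-50453, 5865)) = Add(Mul(13176, Rational(1, 4930)), Rational(-50453, 5865)) = Add(Rational(6588, 2465), Rational(-50453, 5865)) = Rational(-201713, 34017)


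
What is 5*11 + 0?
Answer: 55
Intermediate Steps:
5*11 + 0 = 55 + 0 = 55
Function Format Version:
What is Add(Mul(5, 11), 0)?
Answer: 55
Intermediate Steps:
Add(Mul(5, 11), 0) = Add(55, 0) = 55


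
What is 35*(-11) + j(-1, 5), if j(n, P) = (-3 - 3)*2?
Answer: -397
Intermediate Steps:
j(n, P) = -12 (j(n, P) = -6*2 = -12)
35*(-11) + j(-1, 5) = 35*(-11) - 12 = -385 - 12 = -397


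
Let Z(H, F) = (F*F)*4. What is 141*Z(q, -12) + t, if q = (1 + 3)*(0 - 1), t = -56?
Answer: 81160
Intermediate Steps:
q = -4 (q = 4*(-1) = -4)
Z(H, F) = 4*F² (Z(H, F) = F²*4 = 4*F²)
141*Z(q, -12) + t = 141*(4*(-12)²) - 56 = 141*(4*144) - 56 = 141*576 - 56 = 81216 - 56 = 81160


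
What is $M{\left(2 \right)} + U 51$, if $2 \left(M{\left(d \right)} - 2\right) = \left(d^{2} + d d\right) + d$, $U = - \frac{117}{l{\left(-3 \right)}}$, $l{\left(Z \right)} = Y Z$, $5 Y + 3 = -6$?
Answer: $-1098$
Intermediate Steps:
$Y = - \frac{9}{5}$ ($Y = - \frac{3}{5} + \frac{1}{5} \left(-6\right) = - \frac{3}{5} - \frac{6}{5} = - \frac{9}{5} \approx -1.8$)
$l{\left(Z \right)} = - \frac{9 Z}{5}$
$U = - \frac{65}{3}$ ($U = - \frac{117}{\left(- \frac{9}{5}\right) \left(-3\right)} = - \frac{117}{\frac{27}{5}} = \left(-117\right) \frac{5}{27} = - \frac{65}{3} \approx -21.667$)
$M{\left(d \right)} = 2 + d^{2} + \frac{d}{2}$ ($M{\left(d \right)} = 2 + \frac{\left(d^{2} + d d\right) + d}{2} = 2 + \frac{\left(d^{2} + d^{2}\right) + d}{2} = 2 + \frac{2 d^{2} + d}{2} = 2 + \frac{d + 2 d^{2}}{2} = 2 + \left(d^{2} + \frac{d}{2}\right) = 2 + d^{2} + \frac{d}{2}$)
$M{\left(2 \right)} + U 51 = \left(2 + 2^{2} + \frac{1}{2} \cdot 2\right) - 1105 = \left(2 + 4 + 1\right) - 1105 = 7 - 1105 = -1098$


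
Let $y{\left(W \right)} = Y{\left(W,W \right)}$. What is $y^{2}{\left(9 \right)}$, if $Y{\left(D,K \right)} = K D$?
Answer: $6561$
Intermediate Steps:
$Y{\left(D,K \right)} = D K$
$y{\left(W \right)} = W^{2}$ ($y{\left(W \right)} = W W = W^{2}$)
$y^{2}{\left(9 \right)} = \left(9^{2}\right)^{2} = 81^{2} = 6561$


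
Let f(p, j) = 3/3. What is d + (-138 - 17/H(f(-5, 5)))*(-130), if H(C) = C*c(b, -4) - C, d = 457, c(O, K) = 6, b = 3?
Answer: 18839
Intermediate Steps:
f(p, j) = 1 (f(p, j) = 3*(⅓) = 1)
H(C) = 5*C (H(C) = C*6 - C = 6*C - C = 5*C)
d + (-138 - 17/H(f(-5, 5)))*(-130) = 457 + (-138 - 17/(5*1))*(-130) = 457 + (-138 - 17/5)*(-130) = 457 - 707/5*(-130) = 457 + 18382 = 18839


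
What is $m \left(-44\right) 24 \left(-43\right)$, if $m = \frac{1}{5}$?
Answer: $\frac{45408}{5} \approx 9081.6$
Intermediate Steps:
$m = \frac{1}{5} \approx 0.2$
$m \left(-44\right) 24 \left(-43\right) = \frac{\left(-44\right) 24 \left(-43\right)}{5} = \frac{\left(-1056\right) \left(-43\right)}{5} = \frac{1}{5} \cdot 45408 = \frac{45408}{5}$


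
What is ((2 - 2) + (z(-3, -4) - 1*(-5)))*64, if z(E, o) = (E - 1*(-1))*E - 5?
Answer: 384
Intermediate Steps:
z(E, o) = -5 + E*(1 + E) (z(E, o) = (E + 1)*E - 5 = (1 + E)*E - 5 = E*(1 + E) - 5 = -5 + E*(1 + E))
((2 - 2) + (z(-3, -4) - 1*(-5)))*64 = ((2 - 2) + ((-5 - 3 + (-3)²) - 1*(-5)))*64 = (0 + ((-5 - 3 + 9) + 5))*64 = (0 + (1 + 5))*64 = (0 + 6)*64 = 6*64 = 384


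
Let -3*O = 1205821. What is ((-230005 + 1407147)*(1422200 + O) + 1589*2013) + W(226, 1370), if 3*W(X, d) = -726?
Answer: 3602981108863/3 ≈ 1.2010e+12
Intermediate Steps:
O = -1205821/3 (O = -1/3*1205821 = -1205821/3 ≈ -4.0194e+5)
W(X, d) = -242 (W(X, d) = (1/3)*(-726) = -242)
((-230005 + 1407147)*(1422200 + O) + 1589*2013) + W(226, 1370) = ((-230005 + 1407147)*(1422200 - 1205821/3) + 1589*2013) - 242 = (1177142*(3060779/3) + 3198657) - 242 = (3602971513618/3 + 3198657) - 242 = 3602981109589/3 - 242 = 3602981108863/3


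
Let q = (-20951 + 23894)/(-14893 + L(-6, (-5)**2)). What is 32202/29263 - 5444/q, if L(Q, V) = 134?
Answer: 2351318177434/86121009 ≈ 27303.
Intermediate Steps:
q = -2943/14759 (q = (-20951 + 23894)/(-14893 + 134) = 2943/(-14759) = 2943*(-1/14759) = -2943/14759 ≈ -0.19940)
32202/29263 - 5444/q = 32202/29263 - 5444/(-2943/14759) = 32202*(1/29263) - 5444*(-14759/2943) = 32202/29263 + 80347996/2943 = 2351318177434/86121009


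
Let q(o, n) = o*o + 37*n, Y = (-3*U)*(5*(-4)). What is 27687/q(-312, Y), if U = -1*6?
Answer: 9229/28008 ≈ 0.32951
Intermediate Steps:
U = -6
Y = -360 (Y = (-3*(-6))*(5*(-4)) = 18*(-20) = -360)
q(o, n) = o² + 37*n
27687/q(-312, Y) = 27687/((-312)² + 37*(-360)) = 27687/(97344 - 13320) = 27687/84024 = 27687*(1/84024) = 9229/28008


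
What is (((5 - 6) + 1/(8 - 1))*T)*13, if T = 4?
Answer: -312/7 ≈ -44.571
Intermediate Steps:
(((5 - 6) + 1/(8 - 1))*T)*13 = (((5 - 6) + 1/(8 - 1))*4)*13 = ((-1 + 1/7)*4)*13 = ((-1 + ⅐)*4)*13 = -6/7*4*13 = -24/7*13 = -312/7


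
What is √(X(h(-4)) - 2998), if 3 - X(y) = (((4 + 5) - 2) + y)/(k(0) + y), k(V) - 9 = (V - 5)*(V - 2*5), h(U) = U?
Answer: 2*I*√2265010/55 ≈ 54.727*I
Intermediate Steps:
k(V) = 9 + (-10 + V)*(-5 + V) (k(V) = 9 + (V - 5)*(V - 2*5) = 9 + (-5 + V)*(V - 10) = 9 + (-5 + V)*(-10 + V) = 9 + (-10 + V)*(-5 + V))
X(y) = 3 - (7 + y)/(59 + y) (X(y) = 3 - (((4 + 5) - 2) + y)/((59 + 0² - 15*0) + y) = 3 - ((9 - 2) + y)/((59 + 0 + 0) + y) = 3 - (7 + y)/(59 + y))
√(X(h(-4)) - 2998) = √(2*(85 - 4)/(59 - 4) - 2998) = √(2*81/55 - 2998) = √(2*(1/55)*81 - 2998) = √(162/55 - 2998) = √(-164728/55) = 2*I*√2265010/55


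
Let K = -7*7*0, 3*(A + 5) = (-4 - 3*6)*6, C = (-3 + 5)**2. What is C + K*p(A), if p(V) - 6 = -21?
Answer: 4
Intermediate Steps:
C = 4 (C = 2**2 = 4)
A = -49 (A = -5 + ((-4 - 3*6)*6)/3 = -5 + ((-4 - 18)*6)/3 = -5 + (-22*6)/3 = -5 + (1/3)*(-132) = -5 - 44 = -49)
p(V) = -15 (p(V) = 6 - 21 = -15)
K = 0 (K = -49*0 = 0)
C + K*p(A) = 4 + 0*(-15) = 4 + 0 = 4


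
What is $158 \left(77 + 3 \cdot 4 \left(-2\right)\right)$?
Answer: $8374$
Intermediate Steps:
$158 \left(77 + 3 \cdot 4 \left(-2\right)\right) = 158 \left(77 + 12 \left(-2\right)\right) = 158 \left(77 - 24\right) = 158 \cdot 53 = 8374$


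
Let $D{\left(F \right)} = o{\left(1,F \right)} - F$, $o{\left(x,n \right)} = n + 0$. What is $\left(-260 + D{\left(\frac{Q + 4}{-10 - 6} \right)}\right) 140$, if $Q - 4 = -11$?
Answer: $-36400$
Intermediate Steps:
$Q = -7$ ($Q = 4 - 11 = -7$)
$o{\left(x,n \right)} = n$
$D{\left(F \right)} = 0$ ($D{\left(F \right)} = F - F = 0$)
$\left(-260 + D{\left(\frac{Q + 4}{-10 - 6} \right)}\right) 140 = \left(-260 + 0\right) 140 = \left(-260\right) 140 = -36400$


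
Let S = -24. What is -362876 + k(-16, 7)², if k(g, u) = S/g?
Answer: -1451495/4 ≈ -3.6287e+5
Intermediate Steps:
k(g, u) = -24/g
-362876 + k(-16, 7)² = -362876 + (-24/(-16))² = -362876 + (-24*(-1/16))² = -362876 + (3/2)² = -362876 + 9/4 = -1451495/4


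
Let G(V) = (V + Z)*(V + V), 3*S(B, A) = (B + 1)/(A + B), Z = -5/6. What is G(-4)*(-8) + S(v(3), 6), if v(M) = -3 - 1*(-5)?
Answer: -7421/24 ≈ -309.21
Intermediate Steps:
Z = -⅚ (Z = -5*⅙ = -⅚ ≈ -0.83333)
v(M) = 2 (v(M) = -3 + 5 = 2)
S(B, A) = (1 + B)/(3*(A + B)) (S(B, A) = ((B + 1)/(A + B))/3 = ((1 + B)/(A + B))/3 = (1 + B)/(3*(A + B)))
G(V) = 2*V*(-⅚ + V) (G(V) = (V - ⅚)*(V + V) = (-⅚ + V)*(2*V) = 2*V*(-⅚ + V))
G(-4)*(-8) + S(v(3), 6) = ((⅓)*(-4)*(-5 + 6*(-4)))*(-8) + (1 + 2)/(3*(6 + 2)) = ((⅓)*(-4)*(-5 - 24))*(-8) + (⅓)*3/8 = ((⅓)*(-4)*(-29))*(-8) + (⅓)*(⅛)*3 = (116/3)*(-8) + ⅛ = -928/3 + ⅛ = -7421/24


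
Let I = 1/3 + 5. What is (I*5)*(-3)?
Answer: -80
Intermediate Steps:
I = 16/3 (I = 1*(⅓) + 5 = ⅓ + 5 = 16/3 ≈ 5.3333)
(I*5)*(-3) = ((16/3)*5)*(-3) = (80/3)*(-3) = -80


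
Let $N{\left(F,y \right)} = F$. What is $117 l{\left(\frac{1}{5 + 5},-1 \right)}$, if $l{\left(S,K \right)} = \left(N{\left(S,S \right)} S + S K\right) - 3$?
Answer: $- \frac{36153}{100} \approx -361.53$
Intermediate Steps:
$l{\left(S,K \right)} = -3 + S^{2} + K S$ ($l{\left(S,K \right)} = \left(S S + S K\right) - 3 = \left(S^{2} + K S\right) - 3 = -3 + S^{2} + K S$)
$117 l{\left(\frac{1}{5 + 5},-1 \right)} = 117 \left(-3 + \left(\frac{1}{5 + 5}\right)^{2} - \frac{1}{5 + 5}\right) = 117 \left(-3 + \left(\frac{1}{10}\right)^{2} - \frac{1}{10}\right) = 117 \left(-3 + \frac{1}{100} - \frac{1}{10}\right) = 117 \left(- \frac{309}{100}\right) = - \frac{36153}{100}$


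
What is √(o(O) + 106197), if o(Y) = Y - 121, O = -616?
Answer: 2*√26365 ≈ 324.75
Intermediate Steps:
o(Y) = -121 + Y
√(o(O) + 106197) = √((-121 - 616) + 106197) = √(-737 + 106197) = √105460 = 2*√26365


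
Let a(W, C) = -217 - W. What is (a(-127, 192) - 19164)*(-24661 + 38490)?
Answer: -266263566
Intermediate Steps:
(a(-127, 192) - 19164)*(-24661 + 38490) = ((-217 - 1*(-127)) - 19164)*(-24661 + 38490) = ((-217 + 127) - 19164)*13829 = (-90 - 19164)*13829 = -19254*13829 = -266263566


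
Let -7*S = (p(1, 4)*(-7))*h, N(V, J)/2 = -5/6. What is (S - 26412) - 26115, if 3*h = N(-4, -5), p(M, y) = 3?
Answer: -157586/3 ≈ -52529.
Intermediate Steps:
N(V, J) = -5/3 (N(V, J) = 2*(-5/6) = 2*(-5*⅙) = 2*(-⅚) = -5/3)
h = -5/9 (h = (⅓)*(-5/3) = -5/9 ≈ -0.55556)
S = -5/3 (S = -3*(-7)*(-5)/(7*9) = -(-3)*(-5)/9 = -⅐*35/3 = -5/3 ≈ -1.6667)
(S - 26412) - 26115 = (-5/3 - 26412) - 26115 = -79241/3 - 26115 = -157586/3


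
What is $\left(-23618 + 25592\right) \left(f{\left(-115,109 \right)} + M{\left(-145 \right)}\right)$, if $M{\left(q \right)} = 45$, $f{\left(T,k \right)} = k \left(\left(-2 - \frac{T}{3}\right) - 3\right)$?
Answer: $7261030$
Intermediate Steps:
$f{\left(T,k \right)} = k \left(-5 - \frac{T}{3}\right)$ ($f{\left(T,k \right)} = k \left(\left(-2 - T \frac{1}{3}\right) - 3\right) = k \left(\left(-2 - \frac{T}{3}\right) - 3\right) = k \left(-5 - \frac{T}{3}\right)$)
$\left(-23618 + 25592\right) \left(f{\left(-115,109 \right)} + M{\left(-145 \right)}\right) = \left(-23618 + 25592\right) \left(\left(- \frac{1}{3}\right) 109 \left(15 - 115\right) + 45\right) = 1974 \left(\left(- \frac{1}{3}\right) 109 \left(-100\right) + 45\right) = 1974 \left(\frac{10900}{3} + 45\right) = 1974 \cdot \frac{11035}{3} = 7261030$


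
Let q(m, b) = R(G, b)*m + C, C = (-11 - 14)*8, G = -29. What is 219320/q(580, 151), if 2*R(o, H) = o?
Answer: -21932/861 ≈ -25.473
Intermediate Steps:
R(o, H) = o/2
C = -200 (C = -25*8 = -200)
q(m, b) = -200 - 29*m/2 (q(m, b) = ((½)*(-29))*m - 200 = -29*m/2 - 200 = -200 - 29*m/2)
219320/q(580, 151) = 219320/(-200 - 29/2*580) = 219320/(-200 - 8410) = 219320/(-8610) = 219320*(-1/8610) = -21932/861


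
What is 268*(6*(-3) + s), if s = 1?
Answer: -4556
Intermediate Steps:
268*(6*(-3) + s) = 268*(6*(-3) + 1) = 268*(-18 + 1) = 268*(-17) = -4556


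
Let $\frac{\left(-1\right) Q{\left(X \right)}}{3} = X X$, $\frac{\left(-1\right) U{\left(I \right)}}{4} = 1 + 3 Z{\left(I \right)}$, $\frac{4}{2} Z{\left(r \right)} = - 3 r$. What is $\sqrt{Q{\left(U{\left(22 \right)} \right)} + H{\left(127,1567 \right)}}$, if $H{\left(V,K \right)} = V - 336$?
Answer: $13 i \sqrt{2729} \approx 679.12 i$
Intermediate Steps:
$Z{\left(r \right)} = - \frac{3 r}{2}$ ($Z{\left(r \right)} = \frac{\left(-1\right) 3 r}{2} = \frac{\left(-3\right) r}{2} = - \frac{3 r}{2}$)
$H{\left(V,K \right)} = -336 + V$ ($H{\left(V,K \right)} = V - 336 = -336 + V$)
$U{\left(I \right)} = -4 + 18 I$ ($U{\left(I \right)} = - 4 \left(1 + 3 \left(- \frac{3 I}{2}\right)\right) = - 4 \left(1 - \frac{9 I}{2}\right) = -4 + 18 I$)
$Q{\left(X \right)} = - 3 X^{2}$ ($Q{\left(X \right)} = - 3 X X = - 3 X^{2}$)
$\sqrt{Q{\left(U{\left(22 \right)} \right)} + H{\left(127,1567 \right)}} = \sqrt{- 3 \left(-4 + 18 \cdot 22\right)^{2} + \left(-336 + 127\right)} = \sqrt{- 3 \left(-4 + 396\right)^{2} - 209} = \sqrt{- 3 \cdot 392^{2} - 209} = \sqrt{\left(-3\right) 153664 - 209} = \sqrt{-460992 - 209} = \sqrt{-461201} = 13 i \sqrt{2729}$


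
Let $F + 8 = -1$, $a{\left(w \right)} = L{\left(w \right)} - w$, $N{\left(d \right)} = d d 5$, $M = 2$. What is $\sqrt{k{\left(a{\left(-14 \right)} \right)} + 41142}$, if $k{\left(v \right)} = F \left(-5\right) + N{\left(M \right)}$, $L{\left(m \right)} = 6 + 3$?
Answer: $\sqrt{41207} \approx 203.0$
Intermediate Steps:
$N{\left(d \right)} = 5 d^{2}$ ($N{\left(d \right)} = d^{2} \cdot 5 = 5 d^{2}$)
$L{\left(m \right)} = 9$
$a{\left(w \right)} = 9 - w$
$F = -9$ ($F = -8 - 1 = -9$)
$k{\left(v \right)} = 65$ ($k{\left(v \right)} = \left(-9\right) \left(-5\right) + 5 \cdot 2^{2} = 45 + 5 \cdot 4 = 45 + 20 = 65$)
$\sqrt{k{\left(a{\left(-14 \right)} \right)} + 41142} = \sqrt{65 + 41142} = \sqrt{41207}$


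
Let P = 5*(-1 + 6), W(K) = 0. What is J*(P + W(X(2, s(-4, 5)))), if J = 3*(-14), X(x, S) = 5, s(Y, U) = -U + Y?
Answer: -1050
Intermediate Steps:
s(Y, U) = Y - U
J = -42
P = 25 (P = 5*5 = 25)
J*(P + W(X(2, s(-4, 5)))) = -42*(25 + 0) = -42*25 = -1050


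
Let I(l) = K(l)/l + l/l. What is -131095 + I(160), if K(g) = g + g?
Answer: -131092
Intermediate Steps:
K(g) = 2*g
I(l) = 3 (I(l) = (2*l)/l + l/l = 2 + 1 = 3)
-131095 + I(160) = -131095 + 3 = -131092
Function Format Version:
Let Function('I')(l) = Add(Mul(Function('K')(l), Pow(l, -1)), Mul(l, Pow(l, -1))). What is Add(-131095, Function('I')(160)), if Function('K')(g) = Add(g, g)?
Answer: -131092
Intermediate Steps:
Function('K')(g) = Mul(2, g)
Function('I')(l) = 3 (Function('I')(l) = Add(Mul(Mul(2, l), Pow(l, -1)), Mul(l, Pow(l, -1))) = Add(2, 1) = 3)
Add(-131095, Function('I')(160)) = Add(-131095, 3) = -131092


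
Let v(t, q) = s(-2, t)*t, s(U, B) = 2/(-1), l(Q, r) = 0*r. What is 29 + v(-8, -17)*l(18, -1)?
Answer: 29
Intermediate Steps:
l(Q, r) = 0
s(U, B) = -2 (s(U, B) = 2*(-1) = -2)
v(t, q) = -2*t
29 + v(-8, -17)*l(18, -1) = 29 - 2*(-8)*0 = 29 + 16*0 = 29 + 0 = 29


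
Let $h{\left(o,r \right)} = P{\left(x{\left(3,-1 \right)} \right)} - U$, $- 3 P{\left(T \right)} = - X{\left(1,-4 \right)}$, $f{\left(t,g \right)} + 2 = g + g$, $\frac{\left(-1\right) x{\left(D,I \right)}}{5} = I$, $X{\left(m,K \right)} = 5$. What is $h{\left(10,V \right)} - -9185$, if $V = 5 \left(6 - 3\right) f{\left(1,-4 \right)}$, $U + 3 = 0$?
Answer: $\frac{27569}{3} \approx 9189.7$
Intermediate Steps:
$x{\left(D,I \right)} = - 5 I$
$f{\left(t,g \right)} = -2 + 2 g$ ($f{\left(t,g \right)} = -2 + \left(g + g\right) = -2 + 2 g$)
$U = -3$ ($U = -3 + 0 = -3$)
$V = -150$ ($V = 5 \left(6 - 3\right) \left(-2 + 2 \left(-4\right)\right) = 5 \cdot 3 \left(-2 - 8\right) = 15 \left(-10\right) = -150$)
$P{\left(T \right)} = \frac{5}{3}$ ($P{\left(T \right)} = - \frac{\left(-1\right) 5}{3} = \left(- \frac{1}{3}\right) \left(-5\right) = \frac{5}{3}$)
$h{\left(o,r \right)} = \frac{14}{3}$ ($h{\left(o,r \right)} = \frac{5}{3} - -3 = \frac{5}{3} + 3 = \frac{14}{3}$)
$h{\left(10,V \right)} - -9185 = \frac{14}{3} - -9185 = \frac{14}{3} + 9185 = \frac{27569}{3}$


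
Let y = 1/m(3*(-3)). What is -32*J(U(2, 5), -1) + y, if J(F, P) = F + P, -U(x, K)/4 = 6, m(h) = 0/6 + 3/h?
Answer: 797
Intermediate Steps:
m(h) = 3/h (m(h) = 0*(⅙) + 3/h = 0 + 3/h = 3/h)
y = -3 (y = 1/(3/((3*(-3)))) = 1/(3/(-9)) = 1/(3*(-⅑)) = 1/(-⅓) = -3)
U(x, K) = -24 (U(x, K) = -4*6 = -24)
-32*J(U(2, 5), -1) + y = -32*(-24 - 1) - 3 = -32*(-25) - 3 = 800 - 3 = 797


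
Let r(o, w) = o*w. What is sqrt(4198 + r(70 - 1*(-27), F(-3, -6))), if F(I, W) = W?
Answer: 4*sqrt(226) ≈ 60.133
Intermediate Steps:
sqrt(4198 + r(70 - 1*(-27), F(-3, -6))) = sqrt(4198 + (70 - 1*(-27))*(-6)) = sqrt(4198 + (70 + 27)*(-6)) = sqrt(4198 + 97*(-6)) = sqrt(4198 - 582) = sqrt(3616) = 4*sqrt(226)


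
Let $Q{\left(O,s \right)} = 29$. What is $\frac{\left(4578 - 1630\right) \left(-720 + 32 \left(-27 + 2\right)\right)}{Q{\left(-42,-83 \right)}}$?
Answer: $- \frac{4480960}{29} \approx -1.5452 \cdot 10^{5}$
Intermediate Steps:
$\frac{\left(4578 - 1630\right) \left(-720 + 32 \left(-27 + 2\right)\right)}{Q{\left(-42,-83 \right)}} = \frac{\left(4578 - 1630\right) \left(-720 + 32 \left(-27 + 2\right)\right)}{29} = 2948 \left(-720 + 32 \left(-25\right)\right) \frac{1}{29} = 2948 \left(-720 - 800\right) \frac{1}{29} = 2948 \left(-1520\right) \frac{1}{29} = \left(-4480960\right) \frac{1}{29} = - \frac{4480960}{29}$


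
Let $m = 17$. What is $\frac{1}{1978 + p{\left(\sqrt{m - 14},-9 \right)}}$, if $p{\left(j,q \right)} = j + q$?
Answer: $\frac{1969}{3876958} - \frac{\sqrt{3}}{3876958} \approx 0.00050743$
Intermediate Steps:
$\frac{1}{1978 + p{\left(\sqrt{m - 14},-9 \right)}} = \frac{1}{1978 - \left(9 - \sqrt{17 - 14}\right)} = \frac{1}{1978 - \left(9 - \sqrt{3}\right)} = \frac{1}{1969 + \sqrt{3}}$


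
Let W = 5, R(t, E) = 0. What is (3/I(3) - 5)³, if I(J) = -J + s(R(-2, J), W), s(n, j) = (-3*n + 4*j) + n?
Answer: -551368/4913 ≈ -112.23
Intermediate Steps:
s(n, j) = -2*n + 4*j
I(J) = 20 - J (I(J) = -J + (-2*0 + 4*5) = -J + (0 + 20) = -J + 20 = 20 - J)
(3/I(3) - 5)³ = (3/(20 - 1*3) - 5)³ = (3/(20 - 3) - 5)³ = (3/17 - 5)³ = (-82/17)³ = -551368/4913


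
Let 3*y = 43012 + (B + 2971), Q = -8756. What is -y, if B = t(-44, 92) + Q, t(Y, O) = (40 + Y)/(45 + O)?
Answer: -5100095/411 ≈ -12409.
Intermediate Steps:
t(Y, O) = (40 + Y)/(45 + O)
B = -1199576/137 (B = (40 - 44)/(45 + 92) - 8756 = -4/137 - 8756 = -1199576/137 ≈ -8756.0)
y = 5100095/411 (y = (43012 + (-1199576/137 + 2971))/3 = (43012 - 792549/137)/3 = (⅓)*(5100095/137) = 5100095/411 ≈ 12409.)
-y = -1*5100095/411 = -5100095/411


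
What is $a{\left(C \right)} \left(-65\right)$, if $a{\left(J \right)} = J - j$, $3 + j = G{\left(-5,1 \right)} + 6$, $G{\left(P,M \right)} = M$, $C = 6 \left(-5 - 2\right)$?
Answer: $2990$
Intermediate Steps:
$C = -42$ ($C = 6 \left(-7\right) = -42$)
$j = 4$ ($j = -3 + \left(1 + 6\right) = -3 + 7 = 4$)
$a{\left(J \right)} = -4 + J$ ($a{\left(J \right)} = J - 4 = -4 + J$)
$a{\left(C \right)} \left(-65\right) = \left(-4 - 42\right) \left(-65\right) = \left(-46\right) \left(-65\right) = 2990$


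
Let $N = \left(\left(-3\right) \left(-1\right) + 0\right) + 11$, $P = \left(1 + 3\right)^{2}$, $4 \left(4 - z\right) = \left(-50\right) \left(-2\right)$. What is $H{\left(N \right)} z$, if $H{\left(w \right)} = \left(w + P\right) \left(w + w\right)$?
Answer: $-17640$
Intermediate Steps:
$z = -21$ ($z = 4 - \frac{\left(-50\right) \left(-2\right)}{4} = 4 - 25 = -21$)
$P = 16$ ($P = 4^{2} = 16$)
$N = 14$ ($N = \left(3 + 0\right) + 11 = 3 + 11 = 14$)
$H{\left(w \right)} = 2 w \left(16 + w\right)$ ($H{\left(w \right)} = \left(w + 16\right) \left(w + w\right) = \left(16 + w\right) 2 w = 2 w \left(16 + w\right)$)
$H{\left(N \right)} z = 2 \cdot 14 \left(16 + 14\right) \left(-21\right) = 2 \cdot 14 \cdot 30 \left(-21\right) = 840 \left(-21\right) = -17640$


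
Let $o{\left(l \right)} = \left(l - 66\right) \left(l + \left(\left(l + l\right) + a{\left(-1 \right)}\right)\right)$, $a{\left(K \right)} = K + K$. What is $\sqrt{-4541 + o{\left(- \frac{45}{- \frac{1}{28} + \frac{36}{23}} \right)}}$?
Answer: $\frac{\sqrt{158034367}}{197} \approx 63.813$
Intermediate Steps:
$a{\left(K \right)} = 2 K$
$o{\left(l \right)} = \left(-66 + l\right) \left(-2 + 3 l\right)$ ($o{\left(l \right)} = \left(l - 66\right) \left(l + \left(\left(l + l\right) + 2 \left(-1\right)\right)\right) = \left(-66 + l\right) \left(l + \left(2 l - 2\right)\right) = \left(-66 + l\right) \left(l + \left(-2 + 2 l\right)\right) = \left(-66 + l\right) \left(-2 + 3 l\right)$)
$\sqrt{-4541 + o{\left(- \frac{45}{- \frac{1}{28} + \frac{36}{23}} \right)}} = \sqrt{-4541 + \left(132 - 200 \left(- \frac{45}{- \frac{1}{28} + \frac{36}{23}}\right) + 3 \left(- \frac{45}{- \frac{1}{28} + \frac{36}{23}}\right)^{2}\right)} = \sqrt{-4541 + \left(132 - 200 \left(- \frac{45}{\frac{985}{644}}\right) + 3 \left(- \frac{45}{\frac{985}{644}}\right)^{2}\right)} = \sqrt{-4541 + \left(132 - 200 \left(\left(-45\right) \frac{644}{985}\right) + 3 \left(\left(-45\right) \frac{644}{985}\right)^{2}\right)} = \sqrt{-4541 + \left(132 - - \frac{1159200}{197} + 3 \left(- \frac{5796}{197}\right)^{2}\right)} = \sqrt{-4541 + \left(132 + \frac{1159200}{197} + 3 \cdot \frac{33593616}{38809}\right)} = \sqrt{-4541 + \left(132 + \frac{1159200}{197} + \frac{100780848}{38809}\right)} = \sqrt{-4541 + \frac{334266036}{38809}} = \sqrt{\frac{158034367}{38809}} = \frac{\sqrt{158034367}}{197}$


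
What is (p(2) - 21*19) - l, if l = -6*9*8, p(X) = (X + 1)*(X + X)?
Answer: 45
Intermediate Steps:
p(X) = 2*X*(1 + X) (p(X) = (1 + X)*(2*X) = 2*X*(1 + X))
l = -432 (l = -54*8 = -432)
(p(2) - 21*19) - l = (2*2*(1 + 2) - 21*19) - 1*(-432) = (2*2*3 - 399) + 432 = (12 - 399) + 432 = -387 + 432 = 45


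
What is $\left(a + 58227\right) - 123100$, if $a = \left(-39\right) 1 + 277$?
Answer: $-64635$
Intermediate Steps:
$a = 238$ ($a = -39 + 277 = 238$)
$\left(a + 58227\right) - 123100 = \left(238 + 58227\right) - 123100 = 58465 - 123100 = -64635$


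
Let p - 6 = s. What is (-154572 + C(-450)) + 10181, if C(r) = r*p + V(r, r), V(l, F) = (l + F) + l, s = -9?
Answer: -144391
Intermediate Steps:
V(l, F) = F + 2*l (V(l, F) = (F + l) + l = F + 2*l)
p = -3 (p = 6 - 9 = -3)
C(r) = 0 (C(r) = r*(-3) + (r + 2*r) = -3*r + 3*r = 0)
(-154572 + C(-450)) + 10181 = (-154572 + 0) + 10181 = -154572 + 10181 = -144391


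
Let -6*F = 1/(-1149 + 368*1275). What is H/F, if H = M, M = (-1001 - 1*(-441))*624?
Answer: 981334448640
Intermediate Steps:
F = -1/2808306 (F = -1/(6*(-1149 + 368*1275)) = -1/(6*(-1149 + 469200)) = -⅙/468051 = -⅙*1/468051 = -1/2808306 ≈ -3.5609e-7)
M = -349440 (M = (-1001 + 441)*624 = -560*624 = -349440)
H = -349440
H/F = -349440/(-1/2808306) = -349440*(-2808306) = 981334448640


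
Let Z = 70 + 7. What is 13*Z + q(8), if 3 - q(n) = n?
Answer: 996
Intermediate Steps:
q(n) = 3 - n
Z = 77
13*Z + q(8) = 13*77 + (3 - 1*8) = 1001 + (3 - 8) = 1001 - 5 = 996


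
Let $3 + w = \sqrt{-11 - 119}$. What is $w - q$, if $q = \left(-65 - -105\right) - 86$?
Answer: $43 + i \sqrt{130} \approx 43.0 + 11.402 i$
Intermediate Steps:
$q = -46$ ($q = \left(-65 + 105\right) - 86 = 40 - 86 = -46$)
$w = -3 + i \sqrt{130}$ ($w = -3 + \sqrt{-11 - 119} = -3 + \sqrt{-130} = -3 + i \sqrt{130} \approx -3.0 + 11.402 i$)
$w - q = \left(-3 + i \sqrt{130}\right) - -46 = \left(-3 + i \sqrt{130}\right) + 46 = 43 + i \sqrt{130}$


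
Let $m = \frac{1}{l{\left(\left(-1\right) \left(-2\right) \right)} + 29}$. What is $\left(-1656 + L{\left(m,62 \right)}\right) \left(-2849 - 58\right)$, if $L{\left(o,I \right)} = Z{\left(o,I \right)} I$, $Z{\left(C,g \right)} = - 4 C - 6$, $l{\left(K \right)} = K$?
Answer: $5918652$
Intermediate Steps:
$Z{\left(C,g \right)} = -6 - 4 C$
$m = \frac{1}{31}$ ($m = \frac{1}{\left(-1\right) \left(-2\right) + 29} = \frac{1}{2 + 29} = \frac{1}{31} \approx 0.032258$)
$L{\left(o,I \right)} = I \left(-6 - 4 o\right)$ ($L{\left(o,I \right)} = \left(-6 - 4 o\right) I = I \left(-6 - 4 o\right)$)
$\left(-1656 + L{\left(m,62 \right)}\right) \left(-2849 - 58\right) = \left(-1656 - 124 \left(3 + 2 \cdot \frac{1}{31}\right)\right) \left(-2849 - 58\right) = \left(-1656 - 124 \left(3 + \frac{2}{31}\right)\right) \left(-2907\right) = \left(-1656 - 124 \cdot \frac{95}{31}\right) \left(-2907\right) = \left(-1656 - 380\right) \left(-2907\right) = \left(-2036\right) \left(-2907\right) = 5918652$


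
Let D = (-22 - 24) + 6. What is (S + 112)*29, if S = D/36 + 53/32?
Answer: 939977/288 ≈ 3263.8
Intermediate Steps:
D = -40 (D = -46 + 6 = -40)
S = 157/288 (S = -40/36 + 53/32 = -40*1/36 + 53*(1/32) = -10/9 + 53/32 = 157/288 ≈ 0.54514)
(S + 112)*29 = (157/288 + 112)*29 = (32413/288)*29 = 939977/288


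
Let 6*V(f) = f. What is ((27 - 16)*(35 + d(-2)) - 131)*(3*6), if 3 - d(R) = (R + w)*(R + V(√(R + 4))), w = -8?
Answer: 1206 + 330*√2 ≈ 1672.7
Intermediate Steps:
V(f) = f/6
d(R) = 3 - (-8 + R)*(R + √(4 + R)/6) (d(R) = 3 - (R - 8)*(R + √(R + 4)/6) = 3 - (-8 + R)*(R + √(4 + R)/6))
((27 - 16)*(35 + d(-2)) - 131)*(3*6) = ((27 - 16)*(35 + (3 - 1*(-2)² + 8*(-2) + 4*√(4 - 2)/3 - ⅙*(-2)*√(4 - 2))) - 131)*(3*6) = (11*(35 + (3 - 1*4 - 16 + 4*√2/3 - ⅙*(-2)*√2)) - 131)*18 = (11*(35 + (3 - 4 - 16 + 4*√2/3 + √2/3)) - 131)*18 = (11*(35 + (-17 + 5*√2/3)) - 131)*18 = (11*(18 + 5*√2/3) - 131)*18 = ((198 + 55*√2/3) - 131)*18 = (67 + 55*√2/3)*18 = 1206 + 330*√2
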